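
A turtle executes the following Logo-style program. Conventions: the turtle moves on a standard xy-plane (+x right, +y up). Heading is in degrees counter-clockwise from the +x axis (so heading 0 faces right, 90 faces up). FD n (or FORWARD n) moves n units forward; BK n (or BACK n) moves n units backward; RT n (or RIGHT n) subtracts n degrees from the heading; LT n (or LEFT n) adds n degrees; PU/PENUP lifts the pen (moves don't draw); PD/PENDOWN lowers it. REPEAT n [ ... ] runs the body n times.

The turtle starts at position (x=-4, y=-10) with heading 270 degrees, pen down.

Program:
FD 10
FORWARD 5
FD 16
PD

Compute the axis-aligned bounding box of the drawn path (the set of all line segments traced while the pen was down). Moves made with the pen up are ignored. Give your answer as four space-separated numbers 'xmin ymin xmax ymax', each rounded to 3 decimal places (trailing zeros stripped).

Answer: -4 -41 -4 -10

Derivation:
Executing turtle program step by step:
Start: pos=(-4,-10), heading=270, pen down
FD 10: (-4,-10) -> (-4,-20) [heading=270, draw]
FD 5: (-4,-20) -> (-4,-25) [heading=270, draw]
FD 16: (-4,-25) -> (-4,-41) [heading=270, draw]
PD: pen down
Final: pos=(-4,-41), heading=270, 3 segment(s) drawn

Segment endpoints: x in {-4, -4, -4, -4}, y in {-41, -25, -20, -10}
xmin=-4, ymin=-41, xmax=-4, ymax=-10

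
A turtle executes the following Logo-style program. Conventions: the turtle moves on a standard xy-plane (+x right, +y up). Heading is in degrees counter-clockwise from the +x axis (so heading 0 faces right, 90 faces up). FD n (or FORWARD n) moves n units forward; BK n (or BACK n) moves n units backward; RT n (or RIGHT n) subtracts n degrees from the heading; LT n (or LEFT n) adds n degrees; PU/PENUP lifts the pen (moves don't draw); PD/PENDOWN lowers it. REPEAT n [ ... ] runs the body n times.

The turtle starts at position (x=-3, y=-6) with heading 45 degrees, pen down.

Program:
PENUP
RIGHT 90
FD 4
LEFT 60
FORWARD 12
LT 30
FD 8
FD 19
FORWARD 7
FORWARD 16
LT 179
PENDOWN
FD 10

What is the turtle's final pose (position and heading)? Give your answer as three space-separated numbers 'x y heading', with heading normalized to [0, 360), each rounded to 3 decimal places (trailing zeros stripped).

Executing turtle program step by step:
Start: pos=(-3,-6), heading=45, pen down
PU: pen up
RT 90: heading 45 -> 315
FD 4: (-3,-6) -> (-0.172,-8.828) [heading=315, move]
LT 60: heading 315 -> 15
FD 12: (-0.172,-8.828) -> (11.42,-5.723) [heading=15, move]
LT 30: heading 15 -> 45
FD 8: (11.42,-5.723) -> (17.076,-0.066) [heading=45, move]
FD 19: (17.076,-0.066) -> (30.511,13.369) [heading=45, move]
FD 7: (30.511,13.369) -> (35.461,18.319) [heading=45, move]
FD 16: (35.461,18.319) -> (46.775,29.633) [heading=45, move]
LT 179: heading 45 -> 224
PD: pen down
FD 10: (46.775,29.633) -> (39.581,22.686) [heading=224, draw]
Final: pos=(39.581,22.686), heading=224, 1 segment(s) drawn

Answer: 39.581 22.686 224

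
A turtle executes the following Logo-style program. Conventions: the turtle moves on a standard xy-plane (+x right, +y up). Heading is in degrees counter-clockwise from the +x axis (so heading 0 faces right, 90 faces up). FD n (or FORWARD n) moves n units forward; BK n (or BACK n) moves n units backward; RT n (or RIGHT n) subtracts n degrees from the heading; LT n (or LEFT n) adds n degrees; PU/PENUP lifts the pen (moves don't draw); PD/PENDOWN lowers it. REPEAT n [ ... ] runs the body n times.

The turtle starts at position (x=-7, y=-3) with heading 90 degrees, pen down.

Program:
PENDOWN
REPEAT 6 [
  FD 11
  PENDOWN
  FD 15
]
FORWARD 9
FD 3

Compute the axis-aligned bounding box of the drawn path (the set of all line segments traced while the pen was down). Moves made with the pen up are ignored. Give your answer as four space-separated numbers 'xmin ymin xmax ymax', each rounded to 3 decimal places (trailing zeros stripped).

Answer: -7 -3 -7 165

Derivation:
Executing turtle program step by step:
Start: pos=(-7,-3), heading=90, pen down
PD: pen down
REPEAT 6 [
  -- iteration 1/6 --
  FD 11: (-7,-3) -> (-7,8) [heading=90, draw]
  PD: pen down
  FD 15: (-7,8) -> (-7,23) [heading=90, draw]
  -- iteration 2/6 --
  FD 11: (-7,23) -> (-7,34) [heading=90, draw]
  PD: pen down
  FD 15: (-7,34) -> (-7,49) [heading=90, draw]
  -- iteration 3/6 --
  FD 11: (-7,49) -> (-7,60) [heading=90, draw]
  PD: pen down
  FD 15: (-7,60) -> (-7,75) [heading=90, draw]
  -- iteration 4/6 --
  FD 11: (-7,75) -> (-7,86) [heading=90, draw]
  PD: pen down
  FD 15: (-7,86) -> (-7,101) [heading=90, draw]
  -- iteration 5/6 --
  FD 11: (-7,101) -> (-7,112) [heading=90, draw]
  PD: pen down
  FD 15: (-7,112) -> (-7,127) [heading=90, draw]
  -- iteration 6/6 --
  FD 11: (-7,127) -> (-7,138) [heading=90, draw]
  PD: pen down
  FD 15: (-7,138) -> (-7,153) [heading=90, draw]
]
FD 9: (-7,153) -> (-7,162) [heading=90, draw]
FD 3: (-7,162) -> (-7,165) [heading=90, draw]
Final: pos=(-7,165), heading=90, 14 segment(s) drawn

Segment endpoints: x in {-7, -7, -7, -7, -7, -7, -7, -7, -7, -7, -7, -7, -7, -7}, y in {-3, 8, 23, 34, 49, 60, 75, 86, 101, 112, 127, 138, 153, 162, 165}
xmin=-7, ymin=-3, xmax=-7, ymax=165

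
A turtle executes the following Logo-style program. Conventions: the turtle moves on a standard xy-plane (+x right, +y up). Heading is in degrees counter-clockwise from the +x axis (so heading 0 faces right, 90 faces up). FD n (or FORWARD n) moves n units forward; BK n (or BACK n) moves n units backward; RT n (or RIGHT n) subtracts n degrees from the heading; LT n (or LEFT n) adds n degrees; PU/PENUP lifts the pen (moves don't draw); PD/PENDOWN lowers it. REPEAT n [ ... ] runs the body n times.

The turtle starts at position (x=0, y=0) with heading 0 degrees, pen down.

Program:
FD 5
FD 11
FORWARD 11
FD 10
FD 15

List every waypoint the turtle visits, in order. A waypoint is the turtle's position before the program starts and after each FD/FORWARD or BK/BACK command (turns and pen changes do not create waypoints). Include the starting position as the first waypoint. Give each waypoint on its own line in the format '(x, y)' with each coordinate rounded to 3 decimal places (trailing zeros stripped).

Answer: (0, 0)
(5, 0)
(16, 0)
(27, 0)
(37, 0)
(52, 0)

Derivation:
Executing turtle program step by step:
Start: pos=(0,0), heading=0, pen down
FD 5: (0,0) -> (5,0) [heading=0, draw]
FD 11: (5,0) -> (16,0) [heading=0, draw]
FD 11: (16,0) -> (27,0) [heading=0, draw]
FD 10: (27,0) -> (37,0) [heading=0, draw]
FD 15: (37,0) -> (52,0) [heading=0, draw]
Final: pos=(52,0), heading=0, 5 segment(s) drawn
Waypoints (6 total):
(0, 0)
(5, 0)
(16, 0)
(27, 0)
(37, 0)
(52, 0)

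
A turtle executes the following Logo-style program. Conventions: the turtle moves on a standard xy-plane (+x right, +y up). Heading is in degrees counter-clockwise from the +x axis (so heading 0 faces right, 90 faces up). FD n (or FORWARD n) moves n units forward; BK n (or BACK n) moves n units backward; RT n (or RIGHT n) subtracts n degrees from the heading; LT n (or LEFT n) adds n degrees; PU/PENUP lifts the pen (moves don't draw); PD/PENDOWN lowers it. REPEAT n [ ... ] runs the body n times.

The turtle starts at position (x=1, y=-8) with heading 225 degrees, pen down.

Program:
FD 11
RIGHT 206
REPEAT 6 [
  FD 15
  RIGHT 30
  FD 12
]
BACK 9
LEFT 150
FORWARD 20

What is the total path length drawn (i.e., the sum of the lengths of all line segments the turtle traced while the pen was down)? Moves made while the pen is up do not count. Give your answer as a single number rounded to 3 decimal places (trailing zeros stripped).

Answer: 202

Derivation:
Executing turtle program step by step:
Start: pos=(1,-8), heading=225, pen down
FD 11: (1,-8) -> (-6.778,-15.778) [heading=225, draw]
RT 206: heading 225 -> 19
REPEAT 6 [
  -- iteration 1/6 --
  FD 15: (-6.778,-15.778) -> (7.405,-10.895) [heading=19, draw]
  RT 30: heading 19 -> 349
  FD 12: (7.405,-10.895) -> (19.184,-13.184) [heading=349, draw]
  -- iteration 2/6 --
  FD 15: (19.184,-13.184) -> (33.909,-16.046) [heading=349, draw]
  RT 30: heading 349 -> 319
  FD 12: (33.909,-16.046) -> (42.965,-23.919) [heading=319, draw]
  -- iteration 3/6 --
  FD 15: (42.965,-23.919) -> (54.286,-33.76) [heading=319, draw]
  RT 30: heading 319 -> 289
  FD 12: (54.286,-33.76) -> (58.193,-45.106) [heading=289, draw]
  -- iteration 4/6 --
  FD 15: (58.193,-45.106) -> (63.076,-59.289) [heading=289, draw]
  RT 30: heading 289 -> 259
  FD 12: (63.076,-59.289) -> (60.786,-71.069) [heading=259, draw]
  -- iteration 5/6 --
  FD 15: (60.786,-71.069) -> (57.924,-85.793) [heading=259, draw]
  RT 30: heading 259 -> 229
  FD 12: (57.924,-85.793) -> (50.051,-94.85) [heading=229, draw]
  -- iteration 6/6 --
  FD 15: (50.051,-94.85) -> (40.211,-106.17) [heading=229, draw]
  RT 30: heading 229 -> 199
  FD 12: (40.211,-106.17) -> (28.864,-110.077) [heading=199, draw]
]
BK 9: (28.864,-110.077) -> (37.374,-107.147) [heading=199, draw]
LT 150: heading 199 -> 349
FD 20: (37.374,-107.147) -> (57.007,-110.963) [heading=349, draw]
Final: pos=(57.007,-110.963), heading=349, 15 segment(s) drawn

Segment lengths:
  seg 1: (1,-8) -> (-6.778,-15.778), length = 11
  seg 2: (-6.778,-15.778) -> (7.405,-10.895), length = 15
  seg 3: (7.405,-10.895) -> (19.184,-13.184), length = 12
  seg 4: (19.184,-13.184) -> (33.909,-16.046), length = 15
  seg 5: (33.909,-16.046) -> (42.965,-23.919), length = 12
  seg 6: (42.965,-23.919) -> (54.286,-33.76), length = 15
  seg 7: (54.286,-33.76) -> (58.193,-45.106), length = 12
  seg 8: (58.193,-45.106) -> (63.076,-59.289), length = 15
  seg 9: (63.076,-59.289) -> (60.786,-71.069), length = 12
  seg 10: (60.786,-71.069) -> (57.924,-85.793), length = 15
  seg 11: (57.924,-85.793) -> (50.051,-94.85), length = 12
  seg 12: (50.051,-94.85) -> (40.211,-106.17), length = 15
  seg 13: (40.211,-106.17) -> (28.864,-110.077), length = 12
  seg 14: (28.864,-110.077) -> (37.374,-107.147), length = 9
  seg 15: (37.374,-107.147) -> (57.007,-110.963), length = 20
Total = 202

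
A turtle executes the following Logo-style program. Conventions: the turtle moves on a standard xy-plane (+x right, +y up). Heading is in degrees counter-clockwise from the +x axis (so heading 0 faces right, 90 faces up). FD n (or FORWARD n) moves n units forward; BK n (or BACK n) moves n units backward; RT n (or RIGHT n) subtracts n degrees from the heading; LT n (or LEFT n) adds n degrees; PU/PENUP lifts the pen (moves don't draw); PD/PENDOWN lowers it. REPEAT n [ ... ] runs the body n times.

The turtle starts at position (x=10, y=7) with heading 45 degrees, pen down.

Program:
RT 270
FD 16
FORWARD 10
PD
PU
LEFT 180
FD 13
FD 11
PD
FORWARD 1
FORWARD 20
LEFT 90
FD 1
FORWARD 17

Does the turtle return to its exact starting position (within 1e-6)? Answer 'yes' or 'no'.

Executing turtle program step by step:
Start: pos=(10,7), heading=45, pen down
RT 270: heading 45 -> 135
FD 16: (10,7) -> (-1.314,18.314) [heading=135, draw]
FD 10: (-1.314,18.314) -> (-8.385,25.385) [heading=135, draw]
PD: pen down
PU: pen up
LT 180: heading 135 -> 315
FD 13: (-8.385,25.385) -> (0.808,16.192) [heading=315, move]
FD 11: (0.808,16.192) -> (8.586,8.414) [heading=315, move]
PD: pen down
FD 1: (8.586,8.414) -> (9.293,7.707) [heading=315, draw]
FD 20: (9.293,7.707) -> (23.435,-6.435) [heading=315, draw]
LT 90: heading 315 -> 45
FD 1: (23.435,-6.435) -> (24.142,-5.728) [heading=45, draw]
FD 17: (24.142,-5.728) -> (36.163,6.293) [heading=45, draw]
Final: pos=(36.163,6.293), heading=45, 6 segment(s) drawn

Start position: (10, 7)
Final position: (36.163, 6.293)
Distance = 26.173; >= 1e-6 -> NOT closed

Answer: no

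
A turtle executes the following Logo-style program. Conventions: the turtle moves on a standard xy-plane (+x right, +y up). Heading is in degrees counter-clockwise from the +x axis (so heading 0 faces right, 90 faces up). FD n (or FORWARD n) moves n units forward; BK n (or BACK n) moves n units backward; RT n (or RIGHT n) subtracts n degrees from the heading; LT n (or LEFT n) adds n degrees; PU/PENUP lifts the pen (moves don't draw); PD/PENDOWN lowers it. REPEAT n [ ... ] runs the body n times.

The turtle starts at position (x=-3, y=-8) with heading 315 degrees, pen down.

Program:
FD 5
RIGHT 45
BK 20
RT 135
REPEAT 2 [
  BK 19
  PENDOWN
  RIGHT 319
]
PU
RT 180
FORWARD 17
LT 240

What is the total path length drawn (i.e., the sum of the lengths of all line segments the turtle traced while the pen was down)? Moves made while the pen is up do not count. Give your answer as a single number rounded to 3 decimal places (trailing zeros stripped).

Answer: 63

Derivation:
Executing turtle program step by step:
Start: pos=(-3,-8), heading=315, pen down
FD 5: (-3,-8) -> (0.536,-11.536) [heading=315, draw]
RT 45: heading 315 -> 270
BK 20: (0.536,-11.536) -> (0.536,8.464) [heading=270, draw]
RT 135: heading 270 -> 135
REPEAT 2 [
  -- iteration 1/2 --
  BK 19: (0.536,8.464) -> (13.971,-4.971) [heading=135, draw]
  PD: pen down
  RT 319: heading 135 -> 176
  -- iteration 2/2 --
  BK 19: (13.971,-4.971) -> (32.924,-6.296) [heading=176, draw]
  PD: pen down
  RT 319: heading 176 -> 217
]
PU: pen up
RT 180: heading 217 -> 37
FD 17: (32.924,-6.296) -> (46.501,3.935) [heading=37, move]
LT 240: heading 37 -> 277
Final: pos=(46.501,3.935), heading=277, 4 segment(s) drawn

Segment lengths:
  seg 1: (-3,-8) -> (0.536,-11.536), length = 5
  seg 2: (0.536,-11.536) -> (0.536,8.464), length = 20
  seg 3: (0.536,8.464) -> (13.971,-4.971), length = 19
  seg 4: (13.971,-4.971) -> (32.924,-6.296), length = 19
Total = 63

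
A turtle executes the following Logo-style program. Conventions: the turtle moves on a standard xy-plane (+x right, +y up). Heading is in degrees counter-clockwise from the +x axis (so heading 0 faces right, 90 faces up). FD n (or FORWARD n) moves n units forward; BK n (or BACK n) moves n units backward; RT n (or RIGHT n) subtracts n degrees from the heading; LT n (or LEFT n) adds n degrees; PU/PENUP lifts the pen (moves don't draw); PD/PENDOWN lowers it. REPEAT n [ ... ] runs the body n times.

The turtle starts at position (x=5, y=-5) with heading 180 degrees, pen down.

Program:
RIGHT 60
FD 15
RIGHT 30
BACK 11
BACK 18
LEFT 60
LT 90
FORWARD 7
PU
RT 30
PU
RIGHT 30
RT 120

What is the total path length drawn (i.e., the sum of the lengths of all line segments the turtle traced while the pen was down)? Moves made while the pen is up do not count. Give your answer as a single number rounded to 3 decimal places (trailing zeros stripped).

Executing turtle program step by step:
Start: pos=(5,-5), heading=180, pen down
RT 60: heading 180 -> 120
FD 15: (5,-5) -> (-2.5,7.99) [heading=120, draw]
RT 30: heading 120 -> 90
BK 11: (-2.5,7.99) -> (-2.5,-3.01) [heading=90, draw]
BK 18: (-2.5,-3.01) -> (-2.5,-21.01) [heading=90, draw]
LT 60: heading 90 -> 150
LT 90: heading 150 -> 240
FD 7: (-2.5,-21.01) -> (-6,-27.072) [heading=240, draw]
PU: pen up
RT 30: heading 240 -> 210
PU: pen up
RT 30: heading 210 -> 180
RT 120: heading 180 -> 60
Final: pos=(-6,-27.072), heading=60, 4 segment(s) drawn

Segment lengths:
  seg 1: (5,-5) -> (-2.5,7.99), length = 15
  seg 2: (-2.5,7.99) -> (-2.5,-3.01), length = 11
  seg 3: (-2.5,-3.01) -> (-2.5,-21.01), length = 18
  seg 4: (-2.5,-21.01) -> (-6,-27.072), length = 7
Total = 51

Answer: 51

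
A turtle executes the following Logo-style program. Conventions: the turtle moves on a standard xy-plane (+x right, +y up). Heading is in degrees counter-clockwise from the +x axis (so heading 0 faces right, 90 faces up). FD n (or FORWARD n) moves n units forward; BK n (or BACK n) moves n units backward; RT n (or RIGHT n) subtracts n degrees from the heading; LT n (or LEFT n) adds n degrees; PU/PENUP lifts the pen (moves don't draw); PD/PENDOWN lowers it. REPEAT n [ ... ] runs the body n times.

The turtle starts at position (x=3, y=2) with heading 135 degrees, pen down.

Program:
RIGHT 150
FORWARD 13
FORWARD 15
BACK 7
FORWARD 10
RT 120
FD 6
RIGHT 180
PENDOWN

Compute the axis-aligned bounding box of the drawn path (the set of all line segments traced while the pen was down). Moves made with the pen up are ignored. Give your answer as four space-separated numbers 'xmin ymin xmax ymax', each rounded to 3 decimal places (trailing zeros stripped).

Answer: 3 -10.266 32.944 2

Derivation:
Executing turtle program step by step:
Start: pos=(3,2), heading=135, pen down
RT 150: heading 135 -> 345
FD 13: (3,2) -> (15.557,-1.365) [heading=345, draw]
FD 15: (15.557,-1.365) -> (30.046,-5.247) [heading=345, draw]
BK 7: (30.046,-5.247) -> (23.284,-3.435) [heading=345, draw]
FD 10: (23.284,-3.435) -> (32.944,-6.023) [heading=345, draw]
RT 120: heading 345 -> 225
FD 6: (32.944,-6.023) -> (28.701,-10.266) [heading=225, draw]
RT 180: heading 225 -> 45
PD: pen down
Final: pos=(28.701,-10.266), heading=45, 5 segment(s) drawn

Segment endpoints: x in {3, 15.557, 23.284, 28.701, 30.046, 32.944}, y in {-10.266, -6.023, -5.247, -3.435, -1.365, 2}
xmin=3, ymin=-10.266, xmax=32.944, ymax=2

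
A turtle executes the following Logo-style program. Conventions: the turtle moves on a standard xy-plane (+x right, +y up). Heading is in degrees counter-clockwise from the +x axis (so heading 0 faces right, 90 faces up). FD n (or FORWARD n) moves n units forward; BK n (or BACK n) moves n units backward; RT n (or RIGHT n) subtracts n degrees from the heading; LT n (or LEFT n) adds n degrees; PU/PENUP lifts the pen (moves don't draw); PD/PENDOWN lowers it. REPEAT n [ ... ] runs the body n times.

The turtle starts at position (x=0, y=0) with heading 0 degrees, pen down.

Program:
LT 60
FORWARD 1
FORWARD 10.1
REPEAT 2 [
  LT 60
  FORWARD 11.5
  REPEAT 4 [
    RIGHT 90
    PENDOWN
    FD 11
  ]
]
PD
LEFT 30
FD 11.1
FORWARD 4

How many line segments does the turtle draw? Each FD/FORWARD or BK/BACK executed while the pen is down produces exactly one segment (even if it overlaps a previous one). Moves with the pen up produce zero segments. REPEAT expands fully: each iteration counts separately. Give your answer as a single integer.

Executing turtle program step by step:
Start: pos=(0,0), heading=0, pen down
LT 60: heading 0 -> 60
FD 1: (0,0) -> (0.5,0.866) [heading=60, draw]
FD 10.1: (0.5,0.866) -> (5.55,9.613) [heading=60, draw]
REPEAT 2 [
  -- iteration 1/2 --
  LT 60: heading 60 -> 120
  FD 11.5: (5.55,9.613) -> (-0.2,19.572) [heading=120, draw]
  REPEAT 4 [
    -- iteration 1/4 --
    RT 90: heading 120 -> 30
    PD: pen down
    FD 11: (-0.2,19.572) -> (9.326,25.072) [heading=30, draw]
    -- iteration 2/4 --
    RT 90: heading 30 -> 300
    PD: pen down
    FD 11: (9.326,25.072) -> (14.826,15.546) [heading=300, draw]
    -- iteration 3/4 --
    RT 90: heading 300 -> 210
    PD: pen down
    FD 11: (14.826,15.546) -> (5.3,10.046) [heading=210, draw]
    -- iteration 4/4 --
    RT 90: heading 210 -> 120
    PD: pen down
    FD 11: (5.3,10.046) -> (-0.2,19.572) [heading=120, draw]
  ]
  -- iteration 2/2 --
  LT 60: heading 120 -> 180
  FD 11.5: (-0.2,19.572) -> (-11.7,19.572) [heading=180, draw]
  REPEAT 4 [
    -- iteration 1/4 --
    RT 90: heading 180 -> 90
    PD: pen down
    FD 11: (-11.7,19.572) -> (-11.7,30.572) [heading=90, draw]
    -- iteration 2/4 --
    RT 90: heading 90 -> 0
    PD: pen down
    FD 11: (-11.7,30.572) -> (-0.7,30.572) [heading=0, draw]
    -- iteration 3/4 --
    RT 90: heading 0 -> 270
    PD: pen down
    FD 11: (-0.7,30.572) -> (-0.7,19.572) [heading=270, draw]
    -- iteration 4/4 --
    RT 90: heading 270 -> 180
    PD: pen down
    FD 11: (-0.7,19.572) -> (-11.7,19.572) [heading=180, draw]
  ]
]
PD: pen down
LT 30: heading 180 -> 210
FD 11.1: (-11.7,19.572) -> (-21.313,14.022) [heading=210, draw]
FD 4: (-21.313,14.022) -> (-24.777,12.022) [heading=210, draw]
Final: pos=(-24.777,12.022), heading=210, 14 segment(s) drawn
Segments drawn: 14

Answer: 14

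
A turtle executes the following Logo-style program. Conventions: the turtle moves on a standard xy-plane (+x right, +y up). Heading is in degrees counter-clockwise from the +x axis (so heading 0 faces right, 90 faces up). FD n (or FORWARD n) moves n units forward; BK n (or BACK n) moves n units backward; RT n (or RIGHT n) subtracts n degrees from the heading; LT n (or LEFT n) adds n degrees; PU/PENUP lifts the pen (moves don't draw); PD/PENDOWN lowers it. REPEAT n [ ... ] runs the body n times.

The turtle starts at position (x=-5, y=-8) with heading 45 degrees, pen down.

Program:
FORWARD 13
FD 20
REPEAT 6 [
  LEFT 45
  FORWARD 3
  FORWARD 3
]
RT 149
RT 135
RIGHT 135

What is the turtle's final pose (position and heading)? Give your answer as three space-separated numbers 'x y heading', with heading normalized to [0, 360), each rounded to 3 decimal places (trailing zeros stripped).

Answer: 8.092 11.092 256

Derivation:
Executing turtle program step by step:
Start: pos=(-5,-8), heading=45, pen down
FD 13: (-5,-8) -> (4.192,1.192) [heading=45, draw]
FD 20: (4.192,1.192) -> (18.335,15.335) [heading=45, draw]
REPEAT 6 [
  -- iteration 1/6 --
  LT 45: heading 45 -> 90
  FD 3: (18.335,15.335) -> (18.335,18.335) [heading=90, draw]
  FD 3: (18.335,18.335) -> (18.335,21.335) [heading=90, draw]
  -- iteration 2/6 --
  LT 45: heading 90 -> 135
  FD 3: (18.335,21.335) -> (16.213,23.456) [heading=135, draw]
  FD 3: (16.213,23.456) -> (14.092,25.577) [heading=135, draw]
  -- iteration 3/6 --
  LT 45: heading 135 -> 180
  FD 3: (14.092,25.577) -> (11.092,25.577) [heading=180, draw]
  FD 3: (11.092,25.577) -> (8.092,25.577) [heading=180, draw]
  -- iteration 4/6 --
  LT 45: heading 180 -> 225
  FD 3: (8.092,25.577) -> (5.971,23.456) [heading=225, draw]
  FD 3: (5.971,23.456) -> (3.849,21.335) [heading=225, draw]
  -- iteration 5/6 --
  LT 45: heading 225 -> 270
  FD 3: (3.849,21.335) -> (3.849,18.335) [heading=270, draw]
  FD 3: (3.849,18.335) -> (3.849,15.335) [heading=270, draw]
  -- iteration 6/6 --
  LT 45: heading 270 -> 315
  FD 3: (3.849,15.335) -> (5.971,13.213) [heading=315, draw]
  FD 3: (5.971,13.213) -> (8.092,11.092) [heading=315, draw]
]
RT 149: heading 315 -> 166
RT 135: heading 166 -> 31
RT 135: heading 31 -> 256
Final: pos=(8.092,11.092), heading=256, 14 segment(s) drawn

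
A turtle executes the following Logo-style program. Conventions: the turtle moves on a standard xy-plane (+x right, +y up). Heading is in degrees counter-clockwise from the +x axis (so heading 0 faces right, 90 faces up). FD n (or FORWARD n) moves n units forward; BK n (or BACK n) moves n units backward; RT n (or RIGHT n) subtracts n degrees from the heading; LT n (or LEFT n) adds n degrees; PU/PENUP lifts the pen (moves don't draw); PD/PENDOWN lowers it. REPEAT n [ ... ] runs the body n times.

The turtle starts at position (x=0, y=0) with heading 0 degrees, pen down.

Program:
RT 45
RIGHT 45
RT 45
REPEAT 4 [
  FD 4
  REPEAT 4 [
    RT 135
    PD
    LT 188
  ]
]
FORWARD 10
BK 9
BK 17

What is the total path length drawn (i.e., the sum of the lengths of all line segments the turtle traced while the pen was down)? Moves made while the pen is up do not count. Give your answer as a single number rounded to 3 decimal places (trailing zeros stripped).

Answer: 52

Derivation:
Executing turtle program step by step:
Start: pos=(0,0), heading=0, pen down
RT 45: heading 0 -> 315
RT 45: heading 315 -> 270
RT 45: heading 270 -> 225
REPEAT 4 [
  -- iteration 1/4 --
  FD 4: (0,0) -> (-2.828,-2.828) [heading=225, draw]
  REPEAT 4 [
    -- iteration 1/4 --
    RT 135: heading 225 -> 90
    PD: pen down
    LT 188: heading 90 -> 278
    -- iteration 2/4 --
    RT 135: heading 278 -> 143
    PD: pen down
    LT 188: heading 143 -> 331
    -- iteration 3/4 --
    RT 135: heading 331 -> 196
    PD: pen down
    LT 188: heading 196 -> 24
    -- iteration 4/4 --
    RT 135: heading 24 -> 249
    PD: pen down
    LT 188: heading 249 -> 77
  ]
  -- iteration 2/4 --
  FD 4: (-2.828,-2.828) -> (-1.929,1.069) [heading=77, draw]
  REPEAT 4 [
    -- iteration 1/4 --
    RT 135: heading 77 -> 302
    PD: pen down
    LT 188: heading 302 -> 130
    -- iteration 2/4 --
    RT 135: heading 130 -> 355
    PD: pen down
    LT 188: heading 355 -> 183
    -- iteration 3/4 --
    RT 135: heading 183 -> 48
    PD: pen down
    LT 188: heading 48 -> 236
    -- iteration 4/4 --
    RT 135: heading 236 -> 101
    PD: pen down
    LT 188: heading 101 -> 289
  ]
  -- iteration 3/4 --
  FD 4: (-1.929,1.069) -> (-0.626,-2.713) [heading=289, draw]
  REPEAT 4 [
    -- iteration 1/4 --
    RT 135: heading 289 -> 154
    PD: pen down
    LT 188: heading 154 -> 342
    -- iteration 2/4 --
    RT 135: heading 342 -> 207
    PD: pen down
    LT 188: heading 207 -> 35
    -- iteration 3/4 --
    RT 135: heading 35 -> 260
    PD: pen down
    LT 188: heading 260 -> 88
    -- iteration 4/4 --
    RT 135: heading 88 -> 313
    PD: pen down
    LT 188: heading 313 -> 141
  ]
  -- iteration 4/4 --
  FD 4: (-0.626,-2.713) -> (-3.735,-0.196) [heading=141, draw]
  REPEAT 4 [
    -- iteration 1/4 --
    RT 135: heading 141 -> 6
    PD: pen down
    LT 188: heading 6 -> 194
    -- iteration 2/4 --
    RT 135: heading 194 -> 59
    PD: pen down
    LT 188: heading 59 -> 247
    -- iteration 3/4 --
    RT 135: heading 247 -> 112
    PD: pen down
    LT 188: heading 112 -> 300
    -- iteration 4/4 --
    RT 135: heading 300 -> 165
    PD: pen down
    LT 188: heading 165 -> 353
  ]
]
FD 10: (-3.735,-0.196) -> (6.191,-1.414) [heading=353, draw]
BK 9: (6.191,-1.414) -> (-2.742,-0.318) [heading=353, draw]
BK 17: (-2.742,-0.318) -> (-19.616,1.754) [heading=353, draw]
Final: pos=(-19.616,1.754), heading=353, 7 segment(s) drawn

Segment lengths:
  seg 1: (0,0) -> (-2.828,-2.828), length = 4
  seg 2: (-2.828,-2.828) -> (-1.929,1.069), length = 4
  seg 3: (-1.929,1.069) -> (-0.626,-2.713), length = 4
  seg 4: (-0.626,-2.713) -> (-3.735,-0.196), length = 4
  seg 5: (-3.735,-0.196) -> (6.191,-1.414), length = 10
  seg 6: (6.191,-1.414) -> (-2.742,-0.318), length = 9
  seg 7: (-2.742,-0.318) -> (-19.616,1.754), length = 17
Total = 52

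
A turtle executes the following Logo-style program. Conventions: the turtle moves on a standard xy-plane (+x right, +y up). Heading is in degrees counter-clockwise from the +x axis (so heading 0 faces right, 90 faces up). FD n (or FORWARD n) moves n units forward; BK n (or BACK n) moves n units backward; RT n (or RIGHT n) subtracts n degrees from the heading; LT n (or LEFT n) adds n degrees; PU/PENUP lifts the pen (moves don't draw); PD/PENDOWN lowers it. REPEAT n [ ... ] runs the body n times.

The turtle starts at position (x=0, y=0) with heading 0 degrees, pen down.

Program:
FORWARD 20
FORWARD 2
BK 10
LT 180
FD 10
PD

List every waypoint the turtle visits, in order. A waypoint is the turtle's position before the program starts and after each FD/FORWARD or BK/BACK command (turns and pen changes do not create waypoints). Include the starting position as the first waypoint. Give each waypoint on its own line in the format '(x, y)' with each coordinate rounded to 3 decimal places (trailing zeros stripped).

Executing turtle program step by step:
Start: pos=(0,0), heading=0, pen down
FD 20: (0,0) -> (20,0) [heading=0, draw]
FD 2: (20,0) -> (22,0) [heading=0, draw]
BK 10: (22,0) -> (12,0) [heading=0, draw]
LT 180: heading 0 -> 180
FD 10: (12,0) -> (2,0) [heading=180, draw]
PD: pen down
Final: pos=(2,0), heading=180, 4 segment(s) drawn
Waypoints (5 total):
(0, 0)
(20, 0)
(22, 0)
(12, 0)
(2, 0)

Answer: (0, 0)
(20, 0)
(22, 0)
(12, 0)
(2, 0)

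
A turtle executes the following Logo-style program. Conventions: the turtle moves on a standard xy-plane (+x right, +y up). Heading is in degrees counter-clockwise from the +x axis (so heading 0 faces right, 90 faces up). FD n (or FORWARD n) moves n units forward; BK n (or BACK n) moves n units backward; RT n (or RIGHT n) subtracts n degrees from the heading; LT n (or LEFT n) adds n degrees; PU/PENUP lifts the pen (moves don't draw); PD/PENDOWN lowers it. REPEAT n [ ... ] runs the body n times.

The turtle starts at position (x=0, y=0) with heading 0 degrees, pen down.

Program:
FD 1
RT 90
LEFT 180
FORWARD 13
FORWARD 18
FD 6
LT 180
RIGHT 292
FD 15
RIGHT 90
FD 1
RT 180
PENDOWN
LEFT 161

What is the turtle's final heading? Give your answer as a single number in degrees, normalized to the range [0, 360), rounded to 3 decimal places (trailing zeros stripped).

Answer: 229

Derivation:
Executing turtle program step by step:
Start: pos=(0,0), heading=0, pen down
FD 1: (0,0) -> (1,0) [heading=0, draw]
RT 90: heading 0 -> 270
LT 180: heading 270 -> 90
FD 13: (1,0) -> (1,13) [heading=90, draw]
FD 18: (1,13) -> (1,31) [heading=90, draw]
FD 6: (1,31) -> (1,37) [heading=90, draw]
LT 180: heading 90 -> 270
RT 292: heading 270 -> 338
FD 15: (1,37) -> (14.908,31.381) [heading=338, draw]
RT 90: heading 338 -> 248
FD 1: (14.908,31.381) -> (14.533,30.454) [heading=248, draw]
RT 180: heading 248 -> 68
PD: pen down
LT 161: heading 68 -> 229
Final: pos=(14.533,30.454), heading=229, 6 segment(s) drawn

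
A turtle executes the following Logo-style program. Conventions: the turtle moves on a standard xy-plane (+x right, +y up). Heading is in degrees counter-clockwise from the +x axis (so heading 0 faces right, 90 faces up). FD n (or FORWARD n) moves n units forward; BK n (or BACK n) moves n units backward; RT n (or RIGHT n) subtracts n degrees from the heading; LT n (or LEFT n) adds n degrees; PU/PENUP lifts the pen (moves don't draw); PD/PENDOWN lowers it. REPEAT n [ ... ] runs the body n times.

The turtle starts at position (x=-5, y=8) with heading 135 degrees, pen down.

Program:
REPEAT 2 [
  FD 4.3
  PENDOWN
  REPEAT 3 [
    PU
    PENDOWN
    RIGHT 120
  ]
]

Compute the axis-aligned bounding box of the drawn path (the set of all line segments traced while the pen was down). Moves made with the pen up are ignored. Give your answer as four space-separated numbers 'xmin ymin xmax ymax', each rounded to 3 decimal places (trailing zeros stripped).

Answer: -11.081 8 -5 14.081

Derivation:
Executing turtle program step by step:
Start: pos=(-5,8), heading=135, pen down
REPEAT 2 [
  -- iteration 1/2 --
  FD 4.3: (-5,8) -> (-8.041,11.041) [heading=135, draw]
  PD: pen down
  REPEAT 3 [
    -- iteration 1/3 --
    PU: pen up
    PD: pen down
    RT 120: heading 135 -> 15
    -- iteration 2/3 --
    PU: pen up
    PD: pen down
    RT 120: heading 15 -> 255
    -- iteration 3/3 --
    PU: pen up
    PD: pen down
    RT 120: heading 255 -> 135
  ]
  -- iteration 2/2 --
  FD 4.3: (-8.041,11.041) -> (-11.081,14.081) [heading=135, draw]
  PD: pen down
  REPEAT 3 [
    -- iteration 1/3 --
    PU: pen up
    PD: pen down
    RT 120: heading 135 -> 15
    -- iteration 2/3 --
    PU: pen up
    PD: pen down
    RT 120: heading 15 -> 255
    -- iteration 3/3 --
    PU: pen up
    PD: pen down
    RT 120: heading 255 -> 135
  ]
]
Final: pos=(-11.081,14.081), heading=135, 2 segment(s) drawn

Segment endpoints: x in {-11.081, -8.041, -5}, y in {8, 11.041, 14.081}
xmin=-11.081, ymin=8, xmax=-5, ymax=14.081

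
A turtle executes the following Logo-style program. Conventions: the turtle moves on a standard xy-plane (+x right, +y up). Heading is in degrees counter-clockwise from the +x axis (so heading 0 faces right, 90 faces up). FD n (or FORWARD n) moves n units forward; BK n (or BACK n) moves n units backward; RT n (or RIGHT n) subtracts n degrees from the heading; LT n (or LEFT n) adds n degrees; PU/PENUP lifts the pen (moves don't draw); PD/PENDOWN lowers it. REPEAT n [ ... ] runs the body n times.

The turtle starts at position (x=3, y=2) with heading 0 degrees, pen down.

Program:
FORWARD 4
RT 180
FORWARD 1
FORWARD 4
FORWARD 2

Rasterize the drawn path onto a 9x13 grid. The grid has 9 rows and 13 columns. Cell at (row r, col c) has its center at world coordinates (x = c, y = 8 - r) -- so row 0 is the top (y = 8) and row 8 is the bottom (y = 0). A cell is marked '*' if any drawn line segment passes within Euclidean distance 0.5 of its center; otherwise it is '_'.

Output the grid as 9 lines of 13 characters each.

Segment 0: (3,2) -> (7,2)
Segment 1: (7,2) -> (6,2)
Segment 2: (6,2) -> (2,2)
Segment 3: (2,2) -> (0,2)

Answer: _____________
_____________
_____________
_____________
_____________
_____________
********_____
_____________
_____________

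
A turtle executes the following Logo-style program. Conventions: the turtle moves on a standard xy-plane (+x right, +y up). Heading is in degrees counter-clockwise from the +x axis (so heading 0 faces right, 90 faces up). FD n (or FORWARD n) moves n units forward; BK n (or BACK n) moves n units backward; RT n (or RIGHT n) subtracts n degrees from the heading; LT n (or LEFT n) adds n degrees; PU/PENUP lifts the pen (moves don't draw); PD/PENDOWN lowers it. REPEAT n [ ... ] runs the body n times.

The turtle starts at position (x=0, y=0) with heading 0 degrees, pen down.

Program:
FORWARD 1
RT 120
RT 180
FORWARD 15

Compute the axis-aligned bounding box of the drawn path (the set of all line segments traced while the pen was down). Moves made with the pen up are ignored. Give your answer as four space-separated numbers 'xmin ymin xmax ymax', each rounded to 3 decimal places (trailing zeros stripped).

Executing turtle program step by step:
Start: pos=(0,0), heading=0, pen down
FD 1: (0,0) -> (1,0) [heading=0, draw]
RT 120: heading 0 -> 240
RT 180: heading 240 -> 60
FD 15: (1,0) -> (8.5,12.99) [heading=60, draw]
Final: pos=(8.5,12.99), heading=60, 2 segment(s) drawn

Segment endpoints: x in {0, 1, 8.5}, y in {0, 12.99}
xmin=0, ymin=0, xmax=8.5, ymax=12.99

Answer: 0 0 8.5 12.99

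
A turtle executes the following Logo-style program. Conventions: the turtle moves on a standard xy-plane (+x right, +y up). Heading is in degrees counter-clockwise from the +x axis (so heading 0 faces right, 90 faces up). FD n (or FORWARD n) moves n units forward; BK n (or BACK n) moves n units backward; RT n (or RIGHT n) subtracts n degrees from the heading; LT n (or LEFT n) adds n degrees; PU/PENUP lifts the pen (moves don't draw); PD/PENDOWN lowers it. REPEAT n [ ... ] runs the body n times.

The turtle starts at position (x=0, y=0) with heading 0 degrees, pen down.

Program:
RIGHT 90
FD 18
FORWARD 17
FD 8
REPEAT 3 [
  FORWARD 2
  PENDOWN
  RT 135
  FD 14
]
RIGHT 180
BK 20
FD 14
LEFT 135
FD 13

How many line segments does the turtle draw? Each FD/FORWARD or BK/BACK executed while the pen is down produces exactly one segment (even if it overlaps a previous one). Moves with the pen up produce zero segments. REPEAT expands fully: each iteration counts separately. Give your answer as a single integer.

Executing turtle program step by step:
Start: pos=(0,0), heading=0, pen down
RT 90: heading 0 -> 270
FD 18: (0,0) -> (0,-18) [heading=270, draw]
FD 17: (0,-18) -> (0,-35) [heading=270, draw]
FD 8: (0,-35) -> (0,-43) [heading=270, draw]
REPEAT 3 [
  -- iteration 1/3 --
  FD 2: (0,-43) -> (0,-45) [heading=270, draw]
  PD: pen down
  RT 135: heading 270 -> 135
  FD 14: (0,-45) -> (-9.899,-35.101) [heading=135, draw]
  -- iteration 2/3 --
  FD 2: (-9.899,-35.101) -> (-11.314,-33.686) [heading=135, draw]
  PD: pen down
  RT 135: heading 135 -> 0
  FD 14: (-11.314,-33.686) -> (2.686,-33.686) [heading=0, draw]
  -- iteration 3/3 --
  FD 2: (2.686,-33.686) -> (4.686,-33.686) [heading=0, draw]
  PD: pen down
  RT 135: heading 0 -> 225
  FD 14: (4.686,-33.686) -> (-5.213,-43.586) [heading=225, draw]
]
RT 180: heading 225 -> 45
BK 20: (-5.213,-43.586) -> (-19.355,-57.728) [heading=45, draw]
FD 14: (-19.355,-57.728) -> (-9.456,-47.828) [heading=45, draw]
LT 135: heading 45 -> 180
FD 13: (-9.456,-47.828) -> (-22.456,-47.828) [heading=180, draw]
Final: pos=(-22.456,-47.828), heading=180, 12 segment(s) drawn
Segments drawn: 12

Answer: 12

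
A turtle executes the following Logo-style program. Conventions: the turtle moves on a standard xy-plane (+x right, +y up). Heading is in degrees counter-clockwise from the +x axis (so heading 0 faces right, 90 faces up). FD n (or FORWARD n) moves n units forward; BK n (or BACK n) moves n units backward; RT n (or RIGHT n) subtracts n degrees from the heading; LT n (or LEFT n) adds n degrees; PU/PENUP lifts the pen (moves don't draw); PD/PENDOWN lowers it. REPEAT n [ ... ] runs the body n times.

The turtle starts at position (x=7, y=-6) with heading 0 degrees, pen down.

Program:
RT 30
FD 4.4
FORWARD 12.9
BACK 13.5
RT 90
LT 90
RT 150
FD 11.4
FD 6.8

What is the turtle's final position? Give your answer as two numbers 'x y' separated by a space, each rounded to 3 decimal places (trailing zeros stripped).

Executing turtle program step by step:
Start: pos=(7,-6), heading=0, pen down
RT 30: heading 0 -> 330
FD 4.4: (7,-6) -> (10.811,-8.2) [heading=330, draw]
FD 12.9: (10.811,-8.2) -> (21.982,-14.65) [heading=330, draw]
BK 13.5: (21.982,-14.65) -> (10.291,-7.9) [heading=330, draw]
RT 90: heading 330 -> 240
LT 90: heading 240 -> 330
RT 150: heading 330 -> 180
FD 11.4: (10.291,-7.9) -> (-1.109,-7.9) [heading=180, draw]
FD 6.8: (-1.109,-7.9) -> (-7.909,-7.9) [heading=180, draw]
Final: pos=(-7.909,-7.9), heading=180, 5 segment(s) drawn

Answer: -7.909 -7.9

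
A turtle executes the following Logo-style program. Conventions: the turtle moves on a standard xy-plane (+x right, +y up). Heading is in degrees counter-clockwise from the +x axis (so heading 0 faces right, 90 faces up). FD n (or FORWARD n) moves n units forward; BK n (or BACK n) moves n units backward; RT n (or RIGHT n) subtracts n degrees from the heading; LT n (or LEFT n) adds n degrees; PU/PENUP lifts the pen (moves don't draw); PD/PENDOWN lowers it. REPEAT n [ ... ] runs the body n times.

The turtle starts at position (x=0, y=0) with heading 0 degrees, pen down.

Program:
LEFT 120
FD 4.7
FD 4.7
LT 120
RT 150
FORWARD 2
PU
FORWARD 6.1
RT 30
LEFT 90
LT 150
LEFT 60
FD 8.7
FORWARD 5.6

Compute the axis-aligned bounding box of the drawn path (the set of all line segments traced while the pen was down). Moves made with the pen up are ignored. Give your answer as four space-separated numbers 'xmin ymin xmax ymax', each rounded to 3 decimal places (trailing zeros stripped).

Executing turtle program step by step:
Start: pos=(0,0), heading=0, pen down
LT 120: heading 0 -> 120
FD 4.7: (0,0) -> (-2.35,4.07) [heading=120, draw]
FD 4.7: (-2.35,4.07) -> (-4.7,8.141) [heading=120, draw]
LT 120: heading 120 -> 240
RT 150: heading 240 -> 90
FD 2: (-4.7,8.141) -> (-4.7,10.141) [heading=90, draw]
PU: pen up
FD 6.1: (-4.7,10.141) -> (-4.7,16.241) [heading=90, move]
RT 30: heading 90 -> 60
LT 90: heading 60 -> 150
LT 150: heading 150 -> 300
LT 60: heading 300 -> 0
FD 8.7: (-4.7,16.241) -> (4,16.241) [heading=0, move]
FD 5.6: (4,16.241) -> (9.6,16.241) [heading=0, move]
Final: pos=(9.6,16.241), heading=0, 3 segment(s) drawn

Segment endpoints: x in {-4.7, -2.35, 0}, y in {0, 4.07, 8.141, 10.141}
xmin=-4.7, ymin=0, xmax=0, ymax=10.141

Answer: -4.7 0 0 10.141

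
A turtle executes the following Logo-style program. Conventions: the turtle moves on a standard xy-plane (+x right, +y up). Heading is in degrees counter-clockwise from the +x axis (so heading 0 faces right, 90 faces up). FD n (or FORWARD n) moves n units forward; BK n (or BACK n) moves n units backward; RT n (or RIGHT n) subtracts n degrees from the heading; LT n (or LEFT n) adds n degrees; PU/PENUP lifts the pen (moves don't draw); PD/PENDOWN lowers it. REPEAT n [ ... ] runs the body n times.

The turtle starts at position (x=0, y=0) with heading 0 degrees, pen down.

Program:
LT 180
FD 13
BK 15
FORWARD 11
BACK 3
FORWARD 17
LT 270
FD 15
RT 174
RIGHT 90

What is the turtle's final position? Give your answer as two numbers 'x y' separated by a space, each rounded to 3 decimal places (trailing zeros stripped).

Executing turtle program step by step:
Start: pos=(0,0), heading=0, pen down
LT 180: heading 0 -> 180
FD 13: (0,0) -> (-13,0) [heading=180, draw]
BK 15: (-13,0) -> (2,0) [heading=180, draw]
FD 11: (2,0) -> (-9,0) [heading=180, draw]
BK 3: (-9,0) -> (-6,0) [heading=180, draw]
FD 17: (-6,0) -> (-23,0) [heading=180, draw]
LT 270: heading 180 -> 90
FD 15: (-23,0) -> (-23,15) [heading=90, draw]
RT 174: heading 90 -> 276
RT 90: heading 276 -> 186
Final: pos=(-23,15), heading=186, 6 segment(s) drawn

Answer: -23 15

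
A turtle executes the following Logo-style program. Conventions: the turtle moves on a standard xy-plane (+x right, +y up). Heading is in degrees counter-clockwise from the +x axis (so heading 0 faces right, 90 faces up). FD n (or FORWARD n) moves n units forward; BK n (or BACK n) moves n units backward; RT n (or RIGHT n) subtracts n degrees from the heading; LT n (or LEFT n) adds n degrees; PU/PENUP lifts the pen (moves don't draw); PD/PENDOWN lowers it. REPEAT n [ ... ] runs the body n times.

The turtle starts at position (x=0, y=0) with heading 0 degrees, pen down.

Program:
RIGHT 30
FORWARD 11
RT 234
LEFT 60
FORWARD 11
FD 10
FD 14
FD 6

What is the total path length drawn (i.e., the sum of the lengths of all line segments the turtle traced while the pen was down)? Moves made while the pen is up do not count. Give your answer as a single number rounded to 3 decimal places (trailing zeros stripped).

Executing turtle program step by step:
Start: pos=(0,0), heading=0, pen down
RT 30: heading 0 -> 330
FD 11: (0,0) -> (9.526,-5.5) [heading=330, draw]
RT 234: heading 330 -> 96
LT 60: heading 96 -> 156
FD 11: (9.526,-5.5) -> (-0.523,-1.026) [heading=156, draw]
FD 10: (-0.523,-1.026) -> (-9.658,3.041) [heading=156, draw]
FD 14: (-9.658,3.041) -> (-22.448,8.736) [heading=156, draw]
FD 6: (-22.448,8.736) -> (-27.929,11.176) [heading=156, draw]
Final: pos=(-27.929,11.176), heading=156, 5 segment(s) drawn

Segment lengths:
  seg 1: (0,0) -> (9.526,-5.5), length = 11
  seg 2: (9.526,-5.5) -> (-0.523,-1.026), length = 11
  seg 3: (-0.523,-1.026) -> (-9.658,3.041), length = 10
  seg 4: (-9.658,3.041) -> (-22.448,8.736), length = 14
  seg 5: (-22.448,8.736) -> (-27.929,11.176), length = 6
Total = 52

Answer: 52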